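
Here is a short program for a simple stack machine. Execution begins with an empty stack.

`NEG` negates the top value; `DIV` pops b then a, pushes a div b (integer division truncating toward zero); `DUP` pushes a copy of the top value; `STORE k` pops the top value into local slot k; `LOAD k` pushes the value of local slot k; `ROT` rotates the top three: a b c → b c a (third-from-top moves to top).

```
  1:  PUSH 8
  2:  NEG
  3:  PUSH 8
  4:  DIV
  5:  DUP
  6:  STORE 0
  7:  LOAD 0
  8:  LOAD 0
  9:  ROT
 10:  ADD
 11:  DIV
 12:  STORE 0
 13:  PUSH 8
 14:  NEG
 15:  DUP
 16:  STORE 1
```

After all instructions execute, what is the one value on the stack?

-8

PUSH 8   8
NEG      -8
PUSH 8   -8 8
DIV      -1
DUP      -1 -1
STORE 0  -1
LOAD 0   -1 -1
LOAD 0   -1 -1 -1
ROT      -1 -1 -1
ADD      -1 -2
DIV      0
STORE 0  (empty)
PUSH 8   8
NEG      -8
DUP      -8 -8
STORE 1  -8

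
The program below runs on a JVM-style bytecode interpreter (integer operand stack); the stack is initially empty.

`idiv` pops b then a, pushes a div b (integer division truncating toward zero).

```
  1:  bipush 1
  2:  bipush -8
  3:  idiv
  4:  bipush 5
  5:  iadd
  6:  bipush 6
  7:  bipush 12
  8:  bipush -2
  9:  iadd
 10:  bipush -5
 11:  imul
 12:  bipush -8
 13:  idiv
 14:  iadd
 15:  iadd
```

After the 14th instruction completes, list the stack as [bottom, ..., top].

[5, 12]

bipush 1  → 1
bipush -8 → 1 -8
idiv      → 0
bipush 5  → 0 5
iadd      → 5
bipush 6  → 5 6
bipush 12 → 5 6 12
bipush -2 → 5 6 12 -2
iadd      → 5 6 10
bipush -5 → 5 6 10 -5
imul      → 5 6 -50
bipush -8 → 5 6 -50 -8
idiv      → 5 6 6
iadd      → 5 12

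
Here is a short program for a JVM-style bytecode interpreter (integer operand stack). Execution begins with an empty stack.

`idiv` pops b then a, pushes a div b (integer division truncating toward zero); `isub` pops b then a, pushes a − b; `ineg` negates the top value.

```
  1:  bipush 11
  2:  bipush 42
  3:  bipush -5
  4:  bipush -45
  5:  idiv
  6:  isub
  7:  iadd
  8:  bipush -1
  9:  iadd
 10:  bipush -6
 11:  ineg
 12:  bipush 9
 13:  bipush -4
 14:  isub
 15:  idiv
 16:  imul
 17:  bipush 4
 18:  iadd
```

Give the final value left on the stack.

4

bipush 11  → [11]
bipush 42  → [11, 42]
bipush -5  → [11, 42, -5]
bipush -45 → [11, 42, -5, -45]
idiv       → [11, 42, 0]
isub       → [11, 42]
iadd       → [53]
bipush -1  → [53, -1]
iadd       → [52]
bipush -6  → [52, -6]
ineg       → [52, 6]
bipush 9   → [52, 6, 9]
bipush -4  → [52, 6, 9, -4]
isub       → [52, 6, 13]
idiv       → [52, 0]
imul       → [0]
bipush 4   → [0, 4]
iadd       → [4]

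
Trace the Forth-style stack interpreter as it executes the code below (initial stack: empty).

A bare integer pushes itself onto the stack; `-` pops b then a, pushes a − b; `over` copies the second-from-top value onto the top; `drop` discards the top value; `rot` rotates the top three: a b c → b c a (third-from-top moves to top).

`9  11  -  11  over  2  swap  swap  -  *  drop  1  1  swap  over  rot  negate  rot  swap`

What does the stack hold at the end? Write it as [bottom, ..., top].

9      -> [9]
11     -> [9, 11]
-      -> [-2]
11     -> [-2, 11]
over   -> [-2, 11, -2]
2      -> [-2, 11, -2, 2]
swap   -> [-2, 11, 2, -2]
swap   -> [-2, 11, -2, 2]
-      -> [-2, 11, -4]
*      -> [-2, -44]
drop   -> [-2]
1      -> [-2, 1]
1      -> [-2, 1, 1]
swap   -> [-2, 1, 1]
over   -> [-2, 1, 1, 1]
rot    -> [-2, 1, 1, 1]
negate -> [-2, 1, 1, -1]
rot    -> [-2, 1, -1, 1]
swap   -> [-2, 1, 1, -1]

[-2, 1, 1, -1]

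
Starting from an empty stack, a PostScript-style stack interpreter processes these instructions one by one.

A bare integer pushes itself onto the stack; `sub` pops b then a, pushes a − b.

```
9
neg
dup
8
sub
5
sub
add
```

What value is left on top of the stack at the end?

9   -> 9
neg -> -9
dup -> -9 -9
8   -> -9 -9 8
sub -> -9 -17
5   -> -9 -17 5
sub -> -9 -22
add -> -31

-31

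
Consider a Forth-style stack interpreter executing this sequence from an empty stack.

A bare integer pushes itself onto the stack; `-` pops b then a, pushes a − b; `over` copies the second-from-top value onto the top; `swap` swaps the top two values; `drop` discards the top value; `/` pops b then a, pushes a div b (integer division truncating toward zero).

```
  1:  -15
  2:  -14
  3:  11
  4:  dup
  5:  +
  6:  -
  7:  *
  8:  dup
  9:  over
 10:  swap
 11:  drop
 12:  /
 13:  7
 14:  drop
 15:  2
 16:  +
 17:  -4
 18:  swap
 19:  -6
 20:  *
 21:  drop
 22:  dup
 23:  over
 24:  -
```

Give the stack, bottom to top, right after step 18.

-15   [-15]
-14   [-15, -14]
11    [-15, -14, 11]
dup   [-15, -14, 11, 11]
+     [-15, -14, 22]
-     [-15, -36]
*     [540]
dup   [540, 540]
over  [540, 540, 540]
swap  [540, 540, 540]
drop  [540, 540]
/     [1]
7     [1, 7]
drop  [1]
2     [1, 2]
+     [3]
-4    [3, -4]
swap  [-4, 3]

[-4, 3]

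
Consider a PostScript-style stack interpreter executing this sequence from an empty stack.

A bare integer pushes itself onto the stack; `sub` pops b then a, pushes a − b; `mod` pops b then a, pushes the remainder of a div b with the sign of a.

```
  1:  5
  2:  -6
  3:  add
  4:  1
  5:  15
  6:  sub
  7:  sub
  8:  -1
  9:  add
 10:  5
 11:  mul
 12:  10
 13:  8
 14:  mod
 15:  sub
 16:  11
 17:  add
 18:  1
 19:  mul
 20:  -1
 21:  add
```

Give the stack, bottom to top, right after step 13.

5    [5]
-6   [5, -6]
add  [-1]
1    [-1, 1]
15   [-1, 1, 15]
sub  [-1, -14]
sub  [13]
-1   [13, -1]
add  [12]
5    [12, 5]
mul  [60]
10   [60, 10]
8    [60, 10, 8]

[60, 10, 8]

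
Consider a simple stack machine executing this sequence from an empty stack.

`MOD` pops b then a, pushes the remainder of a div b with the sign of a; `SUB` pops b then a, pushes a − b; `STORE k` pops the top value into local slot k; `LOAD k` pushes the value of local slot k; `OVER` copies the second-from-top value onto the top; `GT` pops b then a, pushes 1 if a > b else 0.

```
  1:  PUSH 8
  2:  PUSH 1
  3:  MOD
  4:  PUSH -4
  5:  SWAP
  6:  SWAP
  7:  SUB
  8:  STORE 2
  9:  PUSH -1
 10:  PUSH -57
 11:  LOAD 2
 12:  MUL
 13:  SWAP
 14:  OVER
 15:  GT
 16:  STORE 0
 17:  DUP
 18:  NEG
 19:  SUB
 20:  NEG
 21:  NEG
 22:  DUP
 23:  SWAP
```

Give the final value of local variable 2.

PUSH 8   : 8
PUSH 1   : 8 1
MOD      : 0
PUSH -4  : 0 -4
SWAP     : -4 0
SWAP     : 0 -4
SUB      : 4
STORE 2  : (empty)
PUSH -1  : -1
PUSH -57 : -1 -57
LOAD 2   : -1 -57 4
MUL      : -1 -228
SWAP     : -228 -1
OVER     : -228 -1 -228
GT       : -228 1
STORE 0  : -228
DUP      : -228 -228
NEG      : -228 228
SUB      : -456
NEG      : 456
NEG      : -456
DUP      : -456 -456
SWAP     : -456 -456

4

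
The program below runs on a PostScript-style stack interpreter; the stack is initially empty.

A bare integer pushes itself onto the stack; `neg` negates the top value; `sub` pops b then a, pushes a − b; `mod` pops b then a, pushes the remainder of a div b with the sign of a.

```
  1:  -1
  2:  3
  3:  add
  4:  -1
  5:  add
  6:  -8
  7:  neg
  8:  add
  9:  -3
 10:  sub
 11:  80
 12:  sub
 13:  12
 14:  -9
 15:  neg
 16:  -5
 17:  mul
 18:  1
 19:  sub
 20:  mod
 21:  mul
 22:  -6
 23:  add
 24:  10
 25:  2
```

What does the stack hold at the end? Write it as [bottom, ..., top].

[-822, 10, 2]

-1  → [-1]
3   → [-1, 3]
add → [2]
-1  → [2, -1]
add → [1]
-8  → [1, -8]
neg → [1, 8]
add → [9]
-3  → [9, -3]
sub → [12]
80  → [12, 80]
sub → [-68]
12  → [-68, 12]
-9  → [-68, 12, -9]
neg → [-68, 12, 9]
-5  → [-68, 12, 9, -5]
mul → [-68, 12, -45]
1   → [-68, 12, -45, 1]
sub → [-68, 12, -46]
mod → [-68, 12]
mul → [-816]
-6  → [-816, -6]
add → [-822]
10  → [-822, 10]
2   → [-822, 10, 2]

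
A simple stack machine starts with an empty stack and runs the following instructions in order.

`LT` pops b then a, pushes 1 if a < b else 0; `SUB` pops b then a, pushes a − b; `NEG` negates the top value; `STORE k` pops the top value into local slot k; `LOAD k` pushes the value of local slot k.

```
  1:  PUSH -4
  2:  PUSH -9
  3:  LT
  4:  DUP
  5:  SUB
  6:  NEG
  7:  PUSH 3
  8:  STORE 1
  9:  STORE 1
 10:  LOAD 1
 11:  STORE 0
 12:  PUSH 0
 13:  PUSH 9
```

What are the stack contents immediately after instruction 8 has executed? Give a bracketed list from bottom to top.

[0]

PUSH -4 → [-4]
PUSH -9 → [-4, -9]
LT      → [0]
DUP     → [0, 0]
SUB     → [0]
NEG     → [0]
PUSH 3  → [0, 3]
STORE 1 → [0]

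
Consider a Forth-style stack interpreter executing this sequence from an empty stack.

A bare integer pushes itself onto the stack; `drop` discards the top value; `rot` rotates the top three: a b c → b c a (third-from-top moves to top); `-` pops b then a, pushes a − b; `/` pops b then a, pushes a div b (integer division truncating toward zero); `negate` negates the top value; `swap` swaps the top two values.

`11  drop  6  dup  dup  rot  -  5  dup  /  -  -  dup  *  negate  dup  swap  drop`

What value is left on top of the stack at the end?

11     -> [11]
drop   -> []
6      -> [6]
dup    -> [6, 6]
dup    -> [6, 6, 6]
rot    -> [6, 6, 6]
-      -> [6, 0]
5      -> [6, 0, 5]
dup    -> [6, 0, 5, 5]
/      -> [6, 0, 1]
-      -> [6, -1]
-      -> [7]
dup    -> [7, 7]
*      -> [49]
negate -> [-49]
dup    -> [-49, -49]
swap   -> [-49, -49]
drop   -> [-49]

-49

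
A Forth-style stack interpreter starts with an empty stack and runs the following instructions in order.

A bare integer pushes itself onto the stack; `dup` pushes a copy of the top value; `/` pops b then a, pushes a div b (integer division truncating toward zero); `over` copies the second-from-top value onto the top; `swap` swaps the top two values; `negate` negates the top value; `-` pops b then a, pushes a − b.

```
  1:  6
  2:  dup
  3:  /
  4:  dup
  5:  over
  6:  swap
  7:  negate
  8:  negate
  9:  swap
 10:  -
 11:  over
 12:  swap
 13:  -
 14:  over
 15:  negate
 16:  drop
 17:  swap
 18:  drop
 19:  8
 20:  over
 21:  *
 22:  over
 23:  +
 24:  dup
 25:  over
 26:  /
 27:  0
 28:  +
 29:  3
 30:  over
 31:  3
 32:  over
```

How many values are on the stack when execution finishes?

7

6      -> 6
dup    -> 6 6
/      -> 1
dup    -> 1 1
over   -> 1 1 1
swap   -> 1 1 1
negate -> 1 1 -1
negate -> 1 1 1
swap   -> 1 1 1
-      -> 1 0
over   -> 1 0 1
swap   -> 1 1 0
-      -> 1 1
over   -> 1 1 1
negate -> 1 1 -1
drop   -> 1 1
swap   -> 1 1
drop   -> 1
8      -> 1 8
over   -> 1 8 1
*      -> 1 8
over   -> 1 8 1
+      -> 1 9
dup    -> 1 9 9
over   -> 1 9 9 9
/      -> 1 9 1
0      -> 1 9 1 0
+      -> 1 9 1
3      -> 1 9 1 3
over   -> 1 9 1 3 1
3      -> 1 9 1 3 1 3
over   -> 1 9 1 3 1 3 1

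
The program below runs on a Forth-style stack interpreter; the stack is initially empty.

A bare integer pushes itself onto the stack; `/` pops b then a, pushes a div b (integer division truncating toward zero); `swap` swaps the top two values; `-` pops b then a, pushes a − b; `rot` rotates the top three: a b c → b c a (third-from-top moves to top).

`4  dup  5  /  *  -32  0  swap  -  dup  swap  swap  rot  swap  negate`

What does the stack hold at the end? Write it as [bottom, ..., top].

4      : 4
dup    : 4 4
5      : 4 4 5
/      : 4 0
*      : 0
-32    : 0 -32
0      : 0 -32 0
swap   : 0 0 -32
-      : 0 32
dup    : 0 32 32
swap   : 0 32 32
swap   : 0 32 32
rot    : 32 32 0
swap   : 32 0 32
negate : 32 0 -32

[32, 0, -32]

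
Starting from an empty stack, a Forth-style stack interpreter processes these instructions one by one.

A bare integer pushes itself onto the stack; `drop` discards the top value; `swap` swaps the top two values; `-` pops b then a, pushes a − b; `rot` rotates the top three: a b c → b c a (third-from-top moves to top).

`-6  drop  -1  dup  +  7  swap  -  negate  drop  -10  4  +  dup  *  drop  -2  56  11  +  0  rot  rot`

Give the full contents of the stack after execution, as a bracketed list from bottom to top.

-6     : -6
drop   : (empty)
-1     : -1
dup    : -1 -1
+      : -2
7      : -2 7
swap   : 7 -2
-      : 9
negate : -9
drop   : (empty)
-10    : -10
4      : -10 4
+      : -6
dup    : -6 -6
*      : 36
drop   : (empty)
-2     : -2
56     : -2 56
11     : -2 56 11
+      : -2 67
0      : -2 67 0
rot    : 67 0 -2
rot    : 0 -2 67

[0, -2, 67]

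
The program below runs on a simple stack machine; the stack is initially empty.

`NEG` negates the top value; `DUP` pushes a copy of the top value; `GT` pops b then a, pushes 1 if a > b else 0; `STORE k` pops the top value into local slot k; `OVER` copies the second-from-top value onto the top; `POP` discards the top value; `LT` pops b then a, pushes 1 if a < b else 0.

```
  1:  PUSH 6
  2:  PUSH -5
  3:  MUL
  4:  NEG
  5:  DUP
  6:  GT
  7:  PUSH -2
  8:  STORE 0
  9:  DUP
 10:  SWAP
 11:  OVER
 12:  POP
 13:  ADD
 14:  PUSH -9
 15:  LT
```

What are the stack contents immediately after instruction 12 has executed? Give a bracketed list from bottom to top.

[0, 0]

PUSH 6   [6]
PUSH -5  [6, -5]
MUL      [-30]
NEG      [30]
DUP      [30, 30]
GT       [0]
PUSH -2  [0, -2]
STORE 0  [0]
DUP      [0, 0]
SWAP     [0, 0]
OVER     [0, 0, 0]
POP      [0, 0]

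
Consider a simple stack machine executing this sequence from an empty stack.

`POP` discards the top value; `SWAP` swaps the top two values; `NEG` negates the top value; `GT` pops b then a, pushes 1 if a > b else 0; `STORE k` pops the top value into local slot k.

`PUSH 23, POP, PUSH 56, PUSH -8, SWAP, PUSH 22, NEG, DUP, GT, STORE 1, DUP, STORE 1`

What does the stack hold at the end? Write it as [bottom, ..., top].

[-8, 56]

PUSH 23 → 23
POP     → (empty)
PUSH 56 → 56
PUSH -8 → 56 -8
SWAP    → -8 56
PUSH 22 → -8 56 22
NEG     → -8 56 -22
DUP     → -8 56 -22 -22
GT      → -8 56 0
STORE 1 → -8 56
DUP     → -8 56 56
STORE 1 → -8 56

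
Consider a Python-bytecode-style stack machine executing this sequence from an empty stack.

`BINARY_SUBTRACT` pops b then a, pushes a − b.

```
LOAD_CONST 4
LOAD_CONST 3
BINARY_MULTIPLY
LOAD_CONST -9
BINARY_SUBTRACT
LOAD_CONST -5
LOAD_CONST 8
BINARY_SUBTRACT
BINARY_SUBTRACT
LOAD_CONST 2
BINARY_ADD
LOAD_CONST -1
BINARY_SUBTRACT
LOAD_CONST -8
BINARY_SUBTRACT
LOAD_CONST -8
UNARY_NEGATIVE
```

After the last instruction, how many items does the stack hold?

LOAD_CONST 4    -> [4]
LOAD_CONST 3    -> [4, 3]
BINARY_MULTIPLY -> [12]
LOAD_CONST -9   -> [12, -9]
BINARY_SUBTRACT -> [21]
LOAD_CONST -5   -> [21, -5]
LOAD_CONST 8    -> [21, -5, 8]
BINARY_SUBTRACT -> [21, -13]
BINARY_SUBTRACT -> [34]
LOAD_CONST 2    -> [34, 2]
BINARY_ADD      -> [36]
LOAD_CONST -1   -> [36, -1]
BINARY_SUBTRACT -> [37]
LOAD_CONST -8   -> [37, -8]
BINARY_SUBTRACT -> [45]
LOAD_CONST -8   -> [45, -8]
UNARY_NEGATIVE  -> [45, 8]

2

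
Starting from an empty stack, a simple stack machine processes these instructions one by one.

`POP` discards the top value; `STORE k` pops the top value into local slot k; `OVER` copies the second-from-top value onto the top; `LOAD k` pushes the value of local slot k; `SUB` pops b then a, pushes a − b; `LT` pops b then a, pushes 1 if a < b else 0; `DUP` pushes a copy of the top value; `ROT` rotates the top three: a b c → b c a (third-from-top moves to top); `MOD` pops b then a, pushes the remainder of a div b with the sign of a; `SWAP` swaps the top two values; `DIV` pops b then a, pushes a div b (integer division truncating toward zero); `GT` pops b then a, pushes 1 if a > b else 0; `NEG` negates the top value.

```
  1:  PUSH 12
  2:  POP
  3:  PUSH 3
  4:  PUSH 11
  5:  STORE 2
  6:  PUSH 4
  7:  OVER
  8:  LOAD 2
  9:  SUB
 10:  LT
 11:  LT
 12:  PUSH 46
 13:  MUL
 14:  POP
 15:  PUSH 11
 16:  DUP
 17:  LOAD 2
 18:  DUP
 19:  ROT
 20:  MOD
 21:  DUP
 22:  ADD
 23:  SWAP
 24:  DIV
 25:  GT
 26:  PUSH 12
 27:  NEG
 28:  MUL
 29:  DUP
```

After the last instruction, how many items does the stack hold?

2

PUSH 12  [12]
POP      []
PUSH 3   [3]
PUSH 11  [3, 11]
STORE 2  [3]
PUSH 4   [3, 4]
OVER     [3, 4, 3]
LOAD 2   [3, 4, 3, 11]
SUB      [3, 4, -8]
LT       [3, 0]
LT       [0]
PUSH 46  [0, 46]
MUL      [0]
POP      []
PUSH 11  [11]
DUP      [11, 11]
LOAD 2   [11, 11, 11]
DUP      [11, 11, 11, 11]
ROT      [11, 11, 11, 11]
MOD      [11, 11, 0]
DUP      [11, 11, 0, 0]
ADD      [11, 11, 0]
SWAP     [11, 0, 11]
DIV      [11, 0]
GT       [1]
PUSH 12  [1, 12]
NEG      [1, -12]
MUL      [-12]
DUP      [-12, -12]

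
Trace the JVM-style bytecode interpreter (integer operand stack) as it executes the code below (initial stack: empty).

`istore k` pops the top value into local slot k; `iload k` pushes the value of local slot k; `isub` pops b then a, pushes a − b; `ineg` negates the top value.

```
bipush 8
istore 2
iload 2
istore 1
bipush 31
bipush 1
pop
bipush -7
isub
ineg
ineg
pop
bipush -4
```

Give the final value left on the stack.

bipush 8  → [8]
istore 2  → []
iload 2   → [8]
istore 1  → []
bipush 31 → [31]
bipush 1  → [31, 1]
pop       → [31]
bipush -7 → [31, -7]
isub      → [38]
ineg      → [-38]
ineg      → [38]
pop       → []
bipush -4 → [-4]

-4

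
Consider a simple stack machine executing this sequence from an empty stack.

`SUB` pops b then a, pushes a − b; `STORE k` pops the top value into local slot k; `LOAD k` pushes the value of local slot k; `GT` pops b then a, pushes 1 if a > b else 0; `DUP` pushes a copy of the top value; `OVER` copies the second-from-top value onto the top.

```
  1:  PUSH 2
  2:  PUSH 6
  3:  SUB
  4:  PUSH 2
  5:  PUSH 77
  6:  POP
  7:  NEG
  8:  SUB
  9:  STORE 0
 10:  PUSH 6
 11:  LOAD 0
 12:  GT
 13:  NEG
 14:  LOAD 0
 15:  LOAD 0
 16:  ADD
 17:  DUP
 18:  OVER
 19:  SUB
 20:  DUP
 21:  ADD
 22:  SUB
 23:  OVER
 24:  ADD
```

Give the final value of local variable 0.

-2

PUSH 2  -> 2
PUSH 6  -> 2 6
SUB     -> -4
PUSH 2  -> -4 2
PUSH 77 -> -4 2 77
POP     -> -4 2
NEG     -> -4 -2
SUB     -> -2
STORE 0 -> (empty)
PUSH 6  -> 6
LOAD 0  -> 6 -2
GT      -> 1
NEG     -> -1
LOAD 0  -> -1 -2
LOAD 0  -> -1 -2 -2
ADD     -> -1 -4
DUP     -> -1 -4 -4
OVER    -> -1 -4 -4 -4
SUB     -> -1 -4 0
DUP     -> -1 -4 0 0
ADD     -> -1 -4 0
SUB     -> -1 -4
OVER    -> -1 -4 -1
ADD     -> -1 -5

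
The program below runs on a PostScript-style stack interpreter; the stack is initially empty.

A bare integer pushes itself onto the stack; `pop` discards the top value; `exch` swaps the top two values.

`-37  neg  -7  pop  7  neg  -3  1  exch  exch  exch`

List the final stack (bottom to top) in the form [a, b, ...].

[37, -7, 1, -3]

-37  -> -37
neg  -> 37
-7   -> 37 -7
pop  -> 37
7    -> 37 7
neg  -> 37 -7
-3   -> 37 -7 -3
1    -> 37 -7 -3 1
exch -> 37 -7 1 -3
exch -> 37 -7 -3 1
exch -> 37 -7 1 -3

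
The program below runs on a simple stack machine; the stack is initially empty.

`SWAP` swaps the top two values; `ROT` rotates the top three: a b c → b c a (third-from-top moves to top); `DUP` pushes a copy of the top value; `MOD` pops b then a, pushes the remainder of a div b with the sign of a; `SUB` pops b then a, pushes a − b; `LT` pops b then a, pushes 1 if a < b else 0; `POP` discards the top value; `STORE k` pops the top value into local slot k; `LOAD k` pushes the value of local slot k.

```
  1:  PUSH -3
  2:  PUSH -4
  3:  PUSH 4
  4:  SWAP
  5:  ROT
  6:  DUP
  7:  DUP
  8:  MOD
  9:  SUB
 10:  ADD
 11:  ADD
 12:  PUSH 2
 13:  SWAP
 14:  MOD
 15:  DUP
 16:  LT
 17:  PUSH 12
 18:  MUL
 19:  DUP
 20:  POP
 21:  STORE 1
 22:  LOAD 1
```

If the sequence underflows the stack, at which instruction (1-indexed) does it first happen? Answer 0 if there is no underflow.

PUSH -3 -> -3
PUSH -4 -> -3 -4
PUSH 4  -> -3 -4 4
SWAP    -> -3 4 -4
ROT     -> 4 -4 -3
DUP     -> 4 -4 -3 -3
DUP     -> 4 -4 -3 -3 -3
MOD     -> 4 -4 -3 0
SUB     -> 4 -4 -3
ADD     -> 4 -7
ADD     -> -3
PUSH 2  -> -3 2
SWAP    -> 2 -3
MOD     -> 2
DUP     -> 2 2
LT      -> 0
PUSH 12 -> 0 12
MUL     -> 0
DUP     -> 0 0
POP     -> 0
STORE 1 -> (empty)
LOAD 1  -> 0

0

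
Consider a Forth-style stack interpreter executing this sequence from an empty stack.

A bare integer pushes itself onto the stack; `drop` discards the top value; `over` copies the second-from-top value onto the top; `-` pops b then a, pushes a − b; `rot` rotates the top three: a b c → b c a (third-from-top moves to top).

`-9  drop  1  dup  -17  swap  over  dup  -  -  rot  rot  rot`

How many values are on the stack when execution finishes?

3

-9    -9
drop  (empty)
1     1
dup   1 1
-17   1 1 -17
swap  1 -17 1
over  1 -17 1 -17
dup   1 -17 1 -17 -17
-     1 -17 1 0
-     1 -17 1
rot   -17 1 1
rot   1 1 -17
rot   1 -17 1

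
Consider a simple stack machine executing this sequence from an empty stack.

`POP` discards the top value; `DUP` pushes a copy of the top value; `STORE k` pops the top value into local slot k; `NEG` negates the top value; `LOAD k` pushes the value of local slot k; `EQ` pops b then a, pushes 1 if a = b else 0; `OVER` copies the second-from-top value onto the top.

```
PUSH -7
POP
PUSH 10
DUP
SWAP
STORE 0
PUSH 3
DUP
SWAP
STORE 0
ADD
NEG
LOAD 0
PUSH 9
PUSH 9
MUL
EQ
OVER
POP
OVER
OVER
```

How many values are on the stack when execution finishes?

PUSH -7 -> [-7]
POP     -> []
PUSH 10 -> [10]
DUP     -> [10, 10]
SWAP    -> [10, 10]
STORE 0 -> [10]
PUSH 3  -> [10, 3]
DUP     -> [10, 3, 3]
SWAP    -> [10, 3, 3]
STORE 0 -> [10, 3]
ADD     -> [13]
NEG     -> [-13]
LOAD 0  -> [-13, 3]
PUSH 9  -> [-13, 3, 9]
PUSH 9  -> [-13, 3, 9, 9]
MUL     -> [-13, 3, 81]
EQ      -> [-13, 0]
OVER    -> [-13, 0, -13]
POP     -> [-13, 0]
OVER    -> [-13, 0, -13]
OVER    -> [-13, 0, -13, 0]

4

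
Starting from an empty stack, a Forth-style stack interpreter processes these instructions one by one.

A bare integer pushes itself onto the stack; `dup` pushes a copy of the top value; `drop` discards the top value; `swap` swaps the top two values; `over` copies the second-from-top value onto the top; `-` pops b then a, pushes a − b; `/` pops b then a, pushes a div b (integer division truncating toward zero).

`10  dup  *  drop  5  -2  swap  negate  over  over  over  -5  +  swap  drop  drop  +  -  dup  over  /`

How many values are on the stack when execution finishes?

10     → [10]
dup    → [10, 10]
*      → [100]
drop   → []
5      → [5]
-2     → [5, -2]
swap   → [-2, 5]
negate → [-2, -5]
over   → [-2, -5, -2]
over   → [-2, -5, -2, -5]
over   → [-2, -5, -2, -5, -2]
-5     → [-2, -5, -2, -5, -2, -5]
+      → [-2, -5, -2, -5, -7]
swap   → [-2, -5, -2, -7, -5]
drop   → [-2, -5, -2, -7]
drop   → [-2, -5, -2]
+      → [-2, -7]
-      → [5]
dup    → [5, 5]
over   → [5, 5, 5]
/      → [5, 1]

2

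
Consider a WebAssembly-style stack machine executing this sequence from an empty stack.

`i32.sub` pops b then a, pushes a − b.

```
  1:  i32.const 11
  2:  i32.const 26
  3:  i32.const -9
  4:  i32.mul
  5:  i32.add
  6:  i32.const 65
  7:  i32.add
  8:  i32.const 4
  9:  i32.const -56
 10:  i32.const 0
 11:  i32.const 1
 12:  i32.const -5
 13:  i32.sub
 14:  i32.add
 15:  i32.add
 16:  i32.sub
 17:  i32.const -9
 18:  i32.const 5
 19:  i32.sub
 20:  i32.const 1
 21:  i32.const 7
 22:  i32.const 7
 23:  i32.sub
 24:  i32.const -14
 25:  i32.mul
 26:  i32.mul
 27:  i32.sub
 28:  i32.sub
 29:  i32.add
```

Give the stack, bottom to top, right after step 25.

[-158, 54, -14, 1, 0]

i32.const 11  -> [11]
i32.const 26  -> [11, 26]
i32.const -9  -> [11, 26, -9]
i32.mul       -> [11, -234]
i32.add       -> [-223]
i32.const 65  -> [-223, 65]
i32.add       -> [-158]
i32.const 4   -> [-158, 4]
i32.const -56 -> [-158, 4, -56]
i32.const 0   -> [-158, 4, -56, 0]
i32.const 1   -> [-158, 4, -56, 0, 1]
i32.const -5  -> [-158, 4, -56, 0, 1, -5]
i32.sub       -> [-158, 4, -56, 0, 6]
i32.add       -> [-158, 4, -56, 6]
i32.add       -> [-158, 4, -50]
i32.sub       -> [-158, 54]
i32.const -9  -> [-158, 54, -9]
i32.const 5   -> [-158, 54, -9, 5]
i32.sub       -> [-158, 54, -14]
i32.const 1   -> [-158, 54, -14, 1]
i32.const 7   -> [-158, 54, -14, 1, 7]
i32.const 7   -> [-158, 54, -14, 1, 7, 7]
i32.sub       -> [-158, 54, -14, 1, 0]
i32.const -14 -> [-158, 54, -14, 1, 0, -14]
i32.mul       -> [-158, 54, -14, 1, 0]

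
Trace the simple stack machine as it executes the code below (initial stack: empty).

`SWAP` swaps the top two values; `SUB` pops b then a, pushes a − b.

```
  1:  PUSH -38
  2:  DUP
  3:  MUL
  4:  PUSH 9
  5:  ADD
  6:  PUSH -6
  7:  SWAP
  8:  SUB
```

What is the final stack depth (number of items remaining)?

1

PUSH -38 → [-38]
DUP      → [-38, -38]
MUL      → [1444]
PUSH 9   → [1444, 9]
ADD      → [1453]
PUSH -6  → [1453, -6]
SWAP     → [-6, 1453]
SUB      → [-1459]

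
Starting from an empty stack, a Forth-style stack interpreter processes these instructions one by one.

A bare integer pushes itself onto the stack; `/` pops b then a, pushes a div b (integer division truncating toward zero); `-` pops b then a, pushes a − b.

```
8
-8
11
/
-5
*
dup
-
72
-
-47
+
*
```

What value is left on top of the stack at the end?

-952

8   -> 8
-8  -> 8 -8
11  -> 8 -8 11
/   -> 8 0
-5  -> 8 0 -5
*   -> 8 0
dup -> 8 0 0
-   -> 8 0
72  -> 8 0 72
-   -> 8 -72
-47 -> 8 -72 -47
+   -> 8 -119
*   -> -952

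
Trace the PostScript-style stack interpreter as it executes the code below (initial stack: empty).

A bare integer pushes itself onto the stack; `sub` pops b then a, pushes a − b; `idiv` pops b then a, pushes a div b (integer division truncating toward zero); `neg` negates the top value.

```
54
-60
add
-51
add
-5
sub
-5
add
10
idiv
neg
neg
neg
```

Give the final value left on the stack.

5

54   -> 54
-60  -> 54 -60
add  -> -6
-51  -> -6 -51
add  -> -57
-5   -> -57 -5
sub  -> -52
-5   -> -52 -5
add  -> -57
10   -> -57 10
idiv -> -5
neg  -> 5
neg  -> -5
neg  -> 5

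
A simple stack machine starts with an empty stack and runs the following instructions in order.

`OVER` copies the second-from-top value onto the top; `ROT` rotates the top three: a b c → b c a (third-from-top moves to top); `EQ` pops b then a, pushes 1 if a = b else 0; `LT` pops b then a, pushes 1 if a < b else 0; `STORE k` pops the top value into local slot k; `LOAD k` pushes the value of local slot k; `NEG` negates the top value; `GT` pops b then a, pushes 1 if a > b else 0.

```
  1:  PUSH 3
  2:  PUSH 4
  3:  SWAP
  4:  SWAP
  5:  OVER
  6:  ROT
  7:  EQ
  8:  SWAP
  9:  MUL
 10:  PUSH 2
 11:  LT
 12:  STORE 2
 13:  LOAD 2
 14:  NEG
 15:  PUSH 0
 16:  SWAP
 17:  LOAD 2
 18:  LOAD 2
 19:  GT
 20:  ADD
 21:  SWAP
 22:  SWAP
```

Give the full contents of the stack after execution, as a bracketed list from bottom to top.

PUSH 3  : 3
PUSH 4  : 3 4
SWAP    : 4 3
SWAP    : 3 4
OVER    : 3 4 3
ROT     : 4 3 3
EQ      : 4 1
SWAP    : 1 4
MUL     : 4
PUSH 2  : 4 2
LT      : 0
STORE 2 : (empty)
LOAD 2  : 0
NEG     : 0
PUSH 0  : 0 0
SWAP    : 0 0
LOAD 2  : 0 0 0
LOAD 2  : 0 0 0 0
GT      : 0 0 0
ADD     : 0 0
SWAP    : 0 0
SWAP    : 0 0

[0, 0]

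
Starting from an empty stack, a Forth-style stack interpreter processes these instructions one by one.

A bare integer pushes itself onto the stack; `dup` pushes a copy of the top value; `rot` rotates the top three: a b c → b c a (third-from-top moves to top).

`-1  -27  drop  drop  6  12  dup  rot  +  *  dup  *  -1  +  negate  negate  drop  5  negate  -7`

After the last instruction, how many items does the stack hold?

2

-1     → -1
-27    → -1 -27
drop   → -1
drop   → (empty)
6      → 6
12     → 6 12
dup    → 6 12 12
rot    → 12 12 6
+      → 12 18
*      → 216
dup    → 216 216
*      → 46656
-1     → 46656 -1
+      → 46655
negate → -46655
negate → 46655
drop   → (empty)
5      → 5
negate → -5
-7     → -5 -7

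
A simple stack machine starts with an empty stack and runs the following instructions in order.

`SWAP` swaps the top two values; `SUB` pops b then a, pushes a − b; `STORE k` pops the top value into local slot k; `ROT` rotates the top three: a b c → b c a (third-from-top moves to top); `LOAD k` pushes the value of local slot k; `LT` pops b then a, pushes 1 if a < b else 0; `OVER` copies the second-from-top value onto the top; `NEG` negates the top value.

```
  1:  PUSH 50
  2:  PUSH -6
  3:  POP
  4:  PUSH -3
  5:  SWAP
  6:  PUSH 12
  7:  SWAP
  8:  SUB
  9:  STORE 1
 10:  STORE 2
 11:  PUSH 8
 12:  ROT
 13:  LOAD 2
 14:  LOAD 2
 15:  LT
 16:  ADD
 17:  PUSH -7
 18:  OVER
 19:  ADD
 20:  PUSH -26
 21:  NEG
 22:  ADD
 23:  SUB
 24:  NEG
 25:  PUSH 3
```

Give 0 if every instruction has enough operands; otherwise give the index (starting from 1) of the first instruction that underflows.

PUSH 50 : 50
PUSH -6 : 50 -6
POP     : 50
PUSH -3 : 50 -3
SWAP    : -3 50
PUSH 12 : -3 50 12
SWAP    : -3 12 50
SUB     : -3 -38
STORE 1 : -3
STORE 2 : (empty)
PUSH 8  : 8
ROT  — needs 3 operands, stack has 1 → underflow

12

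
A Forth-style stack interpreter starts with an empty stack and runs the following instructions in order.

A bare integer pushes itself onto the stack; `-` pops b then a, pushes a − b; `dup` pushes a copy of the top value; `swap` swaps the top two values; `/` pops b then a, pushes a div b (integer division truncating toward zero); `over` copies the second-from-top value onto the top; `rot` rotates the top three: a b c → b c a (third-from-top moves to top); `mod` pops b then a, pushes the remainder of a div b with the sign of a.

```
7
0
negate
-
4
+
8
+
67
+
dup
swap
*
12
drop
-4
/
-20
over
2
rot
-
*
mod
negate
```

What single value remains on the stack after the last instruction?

1849

7      -> 7
0      -> 7 0
negate -> 7 0
-      -> 7
4      -> 7 4
+      -> 11
8      -> 11 8
+      -> 19
67     -> 19 67
+      -> 86
dup    -> 86 86
swap   -> 86 86
*      -> 7396
12     -> 7396 12
drop   -> 7396
-4     -> 7396 -4
/      -> -1849
-20    -> -1849 -20
over   -> -1849 -20 -1849
2      -> -1849 -20 -1849 2
rot    -> -1849 -1849 2 -20
-      -> -1849 -1849 22
*      -> -1849 -40678
mod    -> -1849
negate -> 1849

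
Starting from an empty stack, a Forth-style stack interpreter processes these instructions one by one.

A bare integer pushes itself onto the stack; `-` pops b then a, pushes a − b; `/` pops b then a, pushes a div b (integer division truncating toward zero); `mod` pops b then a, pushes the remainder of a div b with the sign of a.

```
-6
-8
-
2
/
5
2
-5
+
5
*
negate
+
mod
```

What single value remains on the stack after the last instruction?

1

-6     : [-6]
-8     : [-6, -8]
-      : [2]
2      : [2, 2]
/      : [1]
5      : [1, 5]
2      : [1, 5, 2]
-5     : [1, 5, 2, -5]
+      : [1, 5, -3]
5      : [1, 5, -3, 5]
*      : [1, 5, -15]
negate : [1, 5, 15]
+      : [1, 20]
mod    : [1]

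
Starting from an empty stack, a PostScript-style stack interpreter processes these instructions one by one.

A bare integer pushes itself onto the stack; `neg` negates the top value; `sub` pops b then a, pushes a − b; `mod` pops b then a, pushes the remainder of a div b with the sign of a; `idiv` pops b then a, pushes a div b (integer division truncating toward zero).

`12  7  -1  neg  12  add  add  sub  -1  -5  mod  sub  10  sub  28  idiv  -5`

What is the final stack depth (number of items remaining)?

12   : 12
7    : 12 7
-1   : 12 7 -1
neg  : 12 7 1
12   : 12 7 1 12
add  : 12 7 13
add  : 12 20
sub  : -8
-1   : -8 -1
-5   : -8 -1 -5
mod  : -8 -1
sub  : -7
10   : -7 10
sub  : -17
28   : -17 28
idiv : 0
-5   : 0 -5

2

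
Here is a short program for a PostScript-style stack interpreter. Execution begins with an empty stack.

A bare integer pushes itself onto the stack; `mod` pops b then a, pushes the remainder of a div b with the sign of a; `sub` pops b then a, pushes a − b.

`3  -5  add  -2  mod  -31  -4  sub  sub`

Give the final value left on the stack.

3   → 3
-5  → 3 -5
add → -2
-2  → -2 -2
mod → 0
-31 → 0 -31
-4  → 0 -31 -4
sub → 0 -27
sub → 27

27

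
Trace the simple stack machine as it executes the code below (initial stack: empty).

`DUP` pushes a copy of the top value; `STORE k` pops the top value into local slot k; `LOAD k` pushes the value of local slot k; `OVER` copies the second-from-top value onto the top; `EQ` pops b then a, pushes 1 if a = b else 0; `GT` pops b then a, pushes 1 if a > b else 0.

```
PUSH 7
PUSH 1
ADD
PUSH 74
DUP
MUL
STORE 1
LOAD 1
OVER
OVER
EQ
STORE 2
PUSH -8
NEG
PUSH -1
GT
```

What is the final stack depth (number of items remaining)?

3

PUSH 7  → [7]
PUSH 1  → [7, 1]
ADD     → [8]
PUSH 74 → [8, 74]
DUP     → [8, 74, 74]
MUL     → [8, 5476]
STORE 1 → [8]
LOAD 1  → [8, 5476]
OVER    → [8, 5476, 8]
OVER    → [8, 5476, 8, 5476]
EQ      → [8, 5476, 0]
STORE 2 → [8, 5476]
PUSH -8 → [8, 5476, -8]
NEG     → [8, 5476, 8]
PUSH -1 → [8, 5476, 8, -1]
GT      → [8, 5476, 1]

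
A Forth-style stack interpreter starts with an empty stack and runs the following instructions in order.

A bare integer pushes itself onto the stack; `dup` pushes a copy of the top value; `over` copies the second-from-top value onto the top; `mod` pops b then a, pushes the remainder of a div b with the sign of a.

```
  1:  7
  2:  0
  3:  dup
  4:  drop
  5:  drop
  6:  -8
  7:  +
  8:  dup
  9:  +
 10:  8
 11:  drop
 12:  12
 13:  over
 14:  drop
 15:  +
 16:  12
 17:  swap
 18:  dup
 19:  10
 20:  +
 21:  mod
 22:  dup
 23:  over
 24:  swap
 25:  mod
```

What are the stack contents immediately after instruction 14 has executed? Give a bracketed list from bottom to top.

[-2, 12]

7     [7]
0     [7, 0]
dup   [7, 0, 0]
drop  [7, 0]
drop  [7]
-8    [7, -8]
+     [-1]
dup   [-1, -1]
+     [-2]
8     [-2, 8]
drop  [-2]
12    [-2, 12]
over  [-2, 12, -2]
drop  [-2, 12]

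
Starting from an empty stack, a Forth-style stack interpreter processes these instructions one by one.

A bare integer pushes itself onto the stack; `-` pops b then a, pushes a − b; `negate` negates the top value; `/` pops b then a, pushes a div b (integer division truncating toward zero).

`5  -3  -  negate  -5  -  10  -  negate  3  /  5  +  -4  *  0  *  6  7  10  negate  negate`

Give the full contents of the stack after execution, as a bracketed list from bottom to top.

5      -> [5]
-3     -> [5, -3]
-      -> [8]
negate -> [-8]
-5     -> [-8, -5]
-      -> [-3]
10     -> [-3, 10]
-      -> [-13]
negate -> [13]
3      -> [13, 3]
/      -> [4]
5      -> [4, 5]
+      -> [9]
-4     -> [9, -4]
*      -> [-36]
0      -> [-36, 0]
*      -> [0]
6      -> [0, 6]
7      -> [0, 6, 7]
10     -> [0, 6, 7, 10]
negate -> [0, 6, 7, -10]
negate -> [0, 6, 7, 10]

[0, 6, 7, 10]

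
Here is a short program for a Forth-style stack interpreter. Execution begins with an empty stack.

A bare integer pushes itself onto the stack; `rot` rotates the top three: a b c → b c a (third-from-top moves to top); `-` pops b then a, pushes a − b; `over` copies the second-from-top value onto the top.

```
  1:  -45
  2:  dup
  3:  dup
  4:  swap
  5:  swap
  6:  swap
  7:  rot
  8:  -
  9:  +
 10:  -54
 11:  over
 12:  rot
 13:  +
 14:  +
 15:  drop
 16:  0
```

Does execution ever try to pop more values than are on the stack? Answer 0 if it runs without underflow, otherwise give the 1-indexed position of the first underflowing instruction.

-45  -> [-45]
dup  -> [-45, -45]
dup  -> [-45, -45, -45]
swap -> [-45, -45, -45]
swap -> [-45, -45, -45]
swap -> [-45, -45, -45]
rot  -> [-45, -45, -45]
-    -> [-45, 0]
+    -> [-45]
-54  -> [-45, -54]
over -> [-45, -54, -45]
rot  -> [-54, -45, -45]
+    -> [-54, -90]
+    -> [-144]
drop -> []
0    -> [0]

0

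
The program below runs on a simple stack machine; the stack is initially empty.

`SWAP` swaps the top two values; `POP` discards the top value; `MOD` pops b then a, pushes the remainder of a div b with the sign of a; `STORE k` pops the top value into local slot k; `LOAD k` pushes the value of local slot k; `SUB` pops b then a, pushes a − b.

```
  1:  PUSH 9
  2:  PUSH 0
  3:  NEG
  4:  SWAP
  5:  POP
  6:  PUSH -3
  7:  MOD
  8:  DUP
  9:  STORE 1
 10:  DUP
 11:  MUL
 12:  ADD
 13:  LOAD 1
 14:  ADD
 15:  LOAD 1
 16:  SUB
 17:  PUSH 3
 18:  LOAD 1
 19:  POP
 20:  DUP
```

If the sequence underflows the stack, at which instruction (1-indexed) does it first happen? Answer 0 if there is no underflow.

PUSH 9  -> [9]
PUSH 0  -> [9, 0]
NEG     -> [9, 0]
SWAP    -> [0, 9]
POP     -> [0]
PUSH -3 -> [0, -3]
MOD     -> [0]
DUP     -> [0, 0]
STORE 1 -> [0]
DUP     -> [0, 0]
MUL     -> [0]
ADD  — needs 2 operands, stack has 1 → underflow

12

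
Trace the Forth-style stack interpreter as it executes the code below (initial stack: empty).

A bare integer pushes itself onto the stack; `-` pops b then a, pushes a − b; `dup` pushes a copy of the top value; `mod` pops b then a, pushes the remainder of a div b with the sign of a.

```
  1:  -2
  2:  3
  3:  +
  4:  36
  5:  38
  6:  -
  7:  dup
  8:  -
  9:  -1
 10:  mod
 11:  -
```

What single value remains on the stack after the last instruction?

1

-2  → -2
3   → -2 3
+   → 1
36  → 1 36
38  → 1 36 38
-   → 1 -2
dup → 1 -2 -2
-   → 1 0
-1  → 1 0 -1
mod → 1 0
-   → 1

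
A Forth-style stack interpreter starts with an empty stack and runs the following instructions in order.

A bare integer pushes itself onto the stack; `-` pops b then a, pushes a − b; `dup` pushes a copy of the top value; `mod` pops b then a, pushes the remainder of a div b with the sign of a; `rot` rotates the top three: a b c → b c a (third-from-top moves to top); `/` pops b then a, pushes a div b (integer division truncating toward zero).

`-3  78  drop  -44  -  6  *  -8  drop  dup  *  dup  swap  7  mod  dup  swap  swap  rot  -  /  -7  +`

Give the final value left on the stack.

-7

-3    [-3]
78    [-3, 78]
drop  [-3]
-44   [-3, -44]
-     [41]
6     [41, 6]
*     [246]
-8    [246, -8]
drop  [246]
dup   [246, 246]
*     [60516]
dup   [60516, 60516]
swap  [60516, 60516]
7     [60516, 60516, 7]
mod   [60516, 1]
dup   [60516, 1, 1]
swap  [60516, 1, 1]
swap  [60516, 1, 1]
rot   [1, 1, 60516]
-     [1, -60515]
/     [0]
-7    [0, -7]
+     [-7]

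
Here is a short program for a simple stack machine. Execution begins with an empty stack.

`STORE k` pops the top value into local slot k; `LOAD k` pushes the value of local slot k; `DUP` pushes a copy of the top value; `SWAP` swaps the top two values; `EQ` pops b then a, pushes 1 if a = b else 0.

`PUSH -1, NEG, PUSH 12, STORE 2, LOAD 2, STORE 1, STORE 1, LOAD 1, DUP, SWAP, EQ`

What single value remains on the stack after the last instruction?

PUSH -1 : -1
NEG     : 1
PUSH 12 : 1 12
STORE 2 : 1
LOAD 2  : 1 12
STORE 1 : 1
STORE 1 : (empty)
LOAD 1  : 1
DUP     : 1 1
SWAP    : 1 1
EQ      : 1

1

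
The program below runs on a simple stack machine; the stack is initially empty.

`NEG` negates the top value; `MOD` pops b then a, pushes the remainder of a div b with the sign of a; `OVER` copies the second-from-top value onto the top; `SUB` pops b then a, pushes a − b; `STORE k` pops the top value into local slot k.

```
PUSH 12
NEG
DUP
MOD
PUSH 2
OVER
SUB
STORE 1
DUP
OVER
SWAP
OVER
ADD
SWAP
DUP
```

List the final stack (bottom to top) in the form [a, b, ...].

PUSH 12 → 12
NEG     → -12
DUP     → -12 -12
MOD     → 0
PUSH 2  → 0 2
OVER    → 0 2 0
SUB     → 0 2
STORE 1 → 0
DUP     → 0 0
OVER    → 0 0 0
SWAP    → 0 0 0
OVER    → 0 0 0 0
ADD     → 0 0 0
SWAP    → 0 0 0
DUP     → 0 0 0 0

[0, 0, 0, 0]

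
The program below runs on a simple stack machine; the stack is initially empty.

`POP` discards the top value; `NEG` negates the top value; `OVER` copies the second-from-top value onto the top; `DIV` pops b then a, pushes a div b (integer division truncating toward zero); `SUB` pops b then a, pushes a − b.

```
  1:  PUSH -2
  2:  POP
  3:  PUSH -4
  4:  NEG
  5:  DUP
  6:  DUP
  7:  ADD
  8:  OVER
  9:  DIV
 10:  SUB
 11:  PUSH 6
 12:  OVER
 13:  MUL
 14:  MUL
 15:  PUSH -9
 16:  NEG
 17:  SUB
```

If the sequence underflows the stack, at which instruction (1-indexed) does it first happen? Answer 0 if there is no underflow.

PUSH -2  [-2]
POP      []
PUSH -4  [-4]
NEG      [4]
DUP      [4, 4]
DUP      [4, 4, 4]
ADD      [4, 8]
OVER     [4, 8, 4]
DIV      [4, 2]
SUB      [2]
PUSH 6   [2, 6]
OVER     [2, 6, 2]
MUL      [2, 12]
MUL      [24]
PUSH -9  [24, -9]
NEG      [24, 9]
SUB      [15]

0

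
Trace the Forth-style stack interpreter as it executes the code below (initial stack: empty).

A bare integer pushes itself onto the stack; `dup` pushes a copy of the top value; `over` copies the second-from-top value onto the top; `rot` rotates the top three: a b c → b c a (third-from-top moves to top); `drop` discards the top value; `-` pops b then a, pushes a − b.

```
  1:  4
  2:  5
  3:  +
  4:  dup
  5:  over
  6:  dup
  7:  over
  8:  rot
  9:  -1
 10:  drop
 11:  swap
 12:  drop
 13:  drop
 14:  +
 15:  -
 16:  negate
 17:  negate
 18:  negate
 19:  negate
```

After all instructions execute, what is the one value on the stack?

-9

4      : 4
5      : 4 5
+      : 9
dup    : 9 9
over   : 9 9 9
dup    : 9 9 9 9
over   : 9 9 9 9 9
rot    : 9 9 9 9 9
-1     : 9 9 9 9 9 -1
drop   : 9 9 9 9 9
swap   : 9 9 9 9 9
drop   : 9 9 9 9
drop   : 9 9 9
+      : 9 18
-      : -9
negate : 9
negate : -9
negate : 9
negate : -9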